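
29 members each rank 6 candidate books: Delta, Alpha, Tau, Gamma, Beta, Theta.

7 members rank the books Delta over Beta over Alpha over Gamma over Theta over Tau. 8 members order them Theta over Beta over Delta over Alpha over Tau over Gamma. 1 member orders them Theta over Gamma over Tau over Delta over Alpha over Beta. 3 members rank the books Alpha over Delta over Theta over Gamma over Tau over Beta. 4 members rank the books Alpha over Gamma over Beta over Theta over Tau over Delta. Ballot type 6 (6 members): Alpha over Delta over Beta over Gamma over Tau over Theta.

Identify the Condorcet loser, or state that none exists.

Tau

Head-to-head results (29 members):
Delta vs Alpha: 7+8+1 = 16 for Delta, 13 for Alpha — Delta by 16–13.
Delta vs Tau: 7+8+3+6 = 24 for Delta, 5 for Tau — Delta by 24–5.
Delta vs Gamma: Delta is ranked higher on 7+8+3+6 = 24 ballots, Gamma on 5. Delta wins 24–5.
Delta–Beta: Delta 17–12.
Delta vs Theta: Delta wins 16–13.
Alpha–Tau: Alpha 28–1.
Alpha vs Gamma: 7+8+3+4+6 = 28 for Alpha, 1 for Gamma — Alpha by 28–1.
Alpha vs Beta: Alpha preferred on 1+3+4+6 = 14 ballots; Beta wins 15–14.
Alpha vs Theta: Alpha wins 20–9.
Tau vs Gamma: Gamma wins 21–8.
Tau vs Beta: 4 to 25, Beta.
Tau–Theta: Theta 23–6.
Gamma vs Beta: Gamma is ranked higher on 1+3+4 = 8 ballots, Beta on 21. Beta wins 21–8.
Gamma vs Theta: 17 to 12, Gamma.
Beta vs Theta: Beta preferred on 7+4+6 = 17 ballots; Beta wins 17–12.
Tau loses to every other book — it is the Condorcet loser.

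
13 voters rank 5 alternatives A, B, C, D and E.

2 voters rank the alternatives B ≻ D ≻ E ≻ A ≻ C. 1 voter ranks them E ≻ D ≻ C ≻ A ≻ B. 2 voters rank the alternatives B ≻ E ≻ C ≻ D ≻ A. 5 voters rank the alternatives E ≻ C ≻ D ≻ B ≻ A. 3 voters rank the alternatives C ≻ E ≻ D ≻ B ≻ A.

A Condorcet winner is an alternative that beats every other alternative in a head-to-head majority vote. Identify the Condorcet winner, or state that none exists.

E

Check each pair by majority over 13 ballots:
A vs B: B, 12–1.
A–C: C 11–2.
A vs D: D wins 13–0.
A vs E: E wins 13–0.
B–C: C 9–4.
B vs D: D wins 9–4.
B–E: E 9–4.
C vs D: C, 10–3.
C vs E: E, 10–3.
D vs E: E wins 11–2.
E wins every pairwise contest, so E is the Condorcet winner.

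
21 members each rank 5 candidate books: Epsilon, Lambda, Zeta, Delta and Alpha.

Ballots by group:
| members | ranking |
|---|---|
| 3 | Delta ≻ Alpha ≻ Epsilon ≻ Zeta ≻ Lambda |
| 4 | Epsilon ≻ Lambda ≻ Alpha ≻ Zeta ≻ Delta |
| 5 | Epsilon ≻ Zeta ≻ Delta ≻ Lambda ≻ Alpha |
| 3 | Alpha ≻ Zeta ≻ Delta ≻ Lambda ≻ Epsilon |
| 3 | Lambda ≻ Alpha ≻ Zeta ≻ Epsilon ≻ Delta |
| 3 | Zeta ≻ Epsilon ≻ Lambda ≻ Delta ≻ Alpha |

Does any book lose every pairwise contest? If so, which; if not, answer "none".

Pairwise majorities:
Epsilon–Lambda: Epsilon 15–6.
Epsilon vs Zeta: 12 to 9, Epsilon.
Epsilon vs Delta: Epsilon, 15–6.
Epsilon vs Alpha: Epsilon preferred on 4+5+3 = 12 ballots; Epsilon wins 12–9.
Lambda vs Zeta: Lambda preferred on 4+3 = 7 ballots; Zeta wins 14–7.
Lambda vs Delta: Lambda is ranked higher on 4+3+3 = 10 ballots, Delta on 11. Delta wins 11–10.
Lambda vs Alpha: Lambda, 15–6.
Zeta vs Delta: Zeta wins 18–3.
Zeta vs Alpha: 8 to 13, Alpha.
Delta vs Alpha: 3+5+3 = 11 for Delta, 10 for Alpha — Delta by 11–10.
No book is winless: Epsilon beats Lambda; Lambda beats Alpha; Zeta beats Lambda; Delta beats Lambda; Alpha beats Zeta. There is no Condorcet loser.

none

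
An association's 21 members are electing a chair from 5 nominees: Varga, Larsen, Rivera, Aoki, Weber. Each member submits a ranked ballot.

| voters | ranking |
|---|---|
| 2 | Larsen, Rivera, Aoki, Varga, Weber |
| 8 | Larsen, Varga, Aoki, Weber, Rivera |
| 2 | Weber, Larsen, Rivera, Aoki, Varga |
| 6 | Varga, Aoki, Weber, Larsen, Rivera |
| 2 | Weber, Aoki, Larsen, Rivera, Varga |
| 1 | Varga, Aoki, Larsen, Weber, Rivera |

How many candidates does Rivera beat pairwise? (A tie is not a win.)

0

Rivera against each rival (21 voters):
Rivera–Varga: Varga 15–6.
Rivera vs Larsen: 0 to 21, Larsen.
Rivera vs Aoki: 2+2 = 4 for Rivera, 17 for Aoki — Aoki by 17–4.
Rivera vs Weber: 2 for Rivera, 19 for Weber — Weber by 19–2.
Rivera beats no one; loses to Varga, Larsen, Aoki, Weber — 0 pairwise wins.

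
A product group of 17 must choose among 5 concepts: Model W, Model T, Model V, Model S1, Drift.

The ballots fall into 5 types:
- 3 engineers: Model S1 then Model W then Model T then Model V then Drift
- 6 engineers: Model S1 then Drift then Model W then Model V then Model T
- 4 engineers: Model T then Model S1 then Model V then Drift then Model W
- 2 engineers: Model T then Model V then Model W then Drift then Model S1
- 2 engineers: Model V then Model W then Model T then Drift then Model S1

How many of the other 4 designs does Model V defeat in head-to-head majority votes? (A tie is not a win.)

Model V against each rival (17 engineers):
Model V vs Model W: Model W, 9–8.
Model V vs Model T: Model V is ranked higher on 6+2 = 8 ballots, Model T on 9. Model T wins 9–8.
Model V vs Model S1: 4 to 13, Model S1.
Model V vs Drift: Model V, 11–6.
Model V beats Drift; loses to Model W, Model T, Model S1 — 1 pairwise win.

1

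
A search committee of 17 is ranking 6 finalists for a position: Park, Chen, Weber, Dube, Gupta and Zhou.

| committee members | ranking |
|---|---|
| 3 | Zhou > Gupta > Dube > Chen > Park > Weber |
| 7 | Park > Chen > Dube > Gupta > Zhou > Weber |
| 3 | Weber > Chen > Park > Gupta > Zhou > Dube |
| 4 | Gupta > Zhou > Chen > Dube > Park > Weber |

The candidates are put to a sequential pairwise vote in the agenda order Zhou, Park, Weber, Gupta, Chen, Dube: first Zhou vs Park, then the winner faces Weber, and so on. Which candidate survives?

Round 1: Zhou vs Park — 7–10, Park advances.
Round 2: Park vs Weber — 14–3, Park advances.
Round 3: Park vs Gupta — 10–7, Park advances.
Round 4: Park vs Chen — 7–10, Chen advances.
Round 5: Chen vs Dube — 14–3, Chen advances.
Chen survives the agenda.

Chen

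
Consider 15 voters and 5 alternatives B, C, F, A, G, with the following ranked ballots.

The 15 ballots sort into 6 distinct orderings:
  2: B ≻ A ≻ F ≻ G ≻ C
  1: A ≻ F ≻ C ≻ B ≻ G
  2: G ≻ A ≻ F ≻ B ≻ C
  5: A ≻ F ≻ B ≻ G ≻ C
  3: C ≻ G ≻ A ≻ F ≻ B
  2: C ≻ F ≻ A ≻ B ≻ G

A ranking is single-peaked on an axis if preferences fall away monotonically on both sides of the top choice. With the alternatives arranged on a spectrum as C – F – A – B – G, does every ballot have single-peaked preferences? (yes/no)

no

Axis positions: C=1, F=2, A=3, B=4, G=5.
Cluster 1 (peak B at position 4): ranking walks positions 4-3-2-5-1, expanding outward from the peak — single-peaked.
Cluster 2 (peak A at position 3): ranking walks positions 3-2-1-4-5, expanding outward from the peak — single-peaked.
Cluster 3: ranking walks positions 5-3-2-4-1; A is ranked above B even though B lies between A and the peak G on the axis — preferences dip and rise again. Not single-peaked.
Cluster 4 (peak A at position 3): ranking walks positions 3-2-4-5-1, expanding outward from the peak — single-peaked.
Cluster 5: ranking walks positions 1-5-3-2-4; G is ranked above F even though F lies between G and the peak C on the axis — preferences dip and rise again. Not single-peaked.
Cluster 6 (peak C at position 1): ranking walks positions 1-2-3-4-5, expanding outward from the peak — single-peaked.
Cluster 3 violates single-peakedness, so the profile is not single-peaked on this axis.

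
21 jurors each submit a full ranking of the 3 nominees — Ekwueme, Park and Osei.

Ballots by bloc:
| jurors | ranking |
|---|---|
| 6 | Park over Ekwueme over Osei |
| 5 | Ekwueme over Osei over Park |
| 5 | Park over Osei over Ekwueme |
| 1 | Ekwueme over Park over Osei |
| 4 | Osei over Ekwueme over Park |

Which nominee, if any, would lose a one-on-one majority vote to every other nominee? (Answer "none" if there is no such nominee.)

Osei

Head-to-head results (21 jurors):
Ekwueme vs Park: 5+1+4 = 10 for Ekwueme, 11 for Park — Park by 11–10.
Ekwueme–Osei: Ekwueme 12–9.
Park vs Osei: Park is ranked higher on 6+5+1 = 12 ballots, Osei on 9. Park wins 12–9.
Osei loses to every other nominee — it is the Condorcet loser.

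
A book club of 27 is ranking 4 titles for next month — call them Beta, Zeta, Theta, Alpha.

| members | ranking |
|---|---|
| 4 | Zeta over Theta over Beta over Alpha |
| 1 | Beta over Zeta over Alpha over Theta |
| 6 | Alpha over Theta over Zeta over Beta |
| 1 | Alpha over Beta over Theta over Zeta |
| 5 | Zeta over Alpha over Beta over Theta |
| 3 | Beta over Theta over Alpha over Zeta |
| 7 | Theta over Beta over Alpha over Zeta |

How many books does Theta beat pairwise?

Theta against each rival (27 members):
Theta vs Beta: Theta, 17–10.
Theta vs Zeta: Theta wins 17–10.
Theta vs Alpha: 14 to 13, Theta.
Theta beats Beta, Zeta, Alpha — 3 pairwise wins.

3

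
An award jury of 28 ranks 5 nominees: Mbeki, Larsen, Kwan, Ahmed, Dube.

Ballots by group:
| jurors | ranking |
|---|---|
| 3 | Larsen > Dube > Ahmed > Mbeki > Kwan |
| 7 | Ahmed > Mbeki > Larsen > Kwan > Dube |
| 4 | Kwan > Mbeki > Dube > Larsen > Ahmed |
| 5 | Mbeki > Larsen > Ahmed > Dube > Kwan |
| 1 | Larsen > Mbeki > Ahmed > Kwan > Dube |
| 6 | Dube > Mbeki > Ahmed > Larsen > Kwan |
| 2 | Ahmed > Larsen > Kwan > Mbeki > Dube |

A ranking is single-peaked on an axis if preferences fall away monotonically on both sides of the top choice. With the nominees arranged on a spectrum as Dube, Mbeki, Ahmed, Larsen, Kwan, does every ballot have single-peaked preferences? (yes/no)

Axis positions: Dube=1, Mbeki=2, Ahmed=3, Larsen=4, Kwan=5.
Group 1: ranking walks positions 4-1-3-2-5; Dube is ranked above Ahmed even though Ahmed lies between Dube and the peak Larsen on the axis — preferences dip and rise again. Not single-peaked.
Group 2 (peak Ahmed at position 3): ranking walks positions 3-2-4-5-1, expanding outward from the peak — single-peaked.
Group 3: ranking walks positions 5-2-1-4-3; Mbeki is ranked above Larsen even though Larsen lies between Mbeki and the peak Kwan on the axis — preferences dip and rise again. Not single-peaked.
Group 4: ranking walks positions 2-4-3-1-5; Larsen is ranked above Ahmed even though Ahmed lies between Larsen and the peak Mbeki on the axis — preferences dip and rise again. Not single-peaked.
Group 5: ranking walks positions 4-2-3-5-1; Mbeki is ranked above Ahmed even though Ahmed lies between Mbeki and the peak Larsen on the axis — preferences dip and rise again. Not single-peaked.
Group 6 (peak Dube at position 1): ranking walks positions 1-2-3-4-5, expanding outward from the peak — single-peaked.
Group 7 (peak Ahmed at position 3): ranking walks positions 3-4-5-2-1, expanding outward from the peak — single-peaked.
Group 1 violates single-peakedness, so the profile is not single-peaked on this axis.

no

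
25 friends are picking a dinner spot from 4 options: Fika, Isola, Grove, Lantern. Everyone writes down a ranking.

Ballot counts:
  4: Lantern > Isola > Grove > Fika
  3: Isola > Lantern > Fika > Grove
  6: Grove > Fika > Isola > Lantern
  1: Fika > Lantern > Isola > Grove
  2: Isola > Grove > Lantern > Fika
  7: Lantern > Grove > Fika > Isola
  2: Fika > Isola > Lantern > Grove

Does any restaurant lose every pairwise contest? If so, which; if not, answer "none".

Pairwise majorities:
Fika vs Isola: Fika preferred on 6+1+7+2 = 16 ballots; Fika wins 16–9.
Fika vs Grove: 3+1+2 = 6 for Fika, 19 for Grove — Grove by 19–6.
Fika vs Lantern: 6+1+2 = 9 for Fika, 16 for Lantern — Lantern by 16–9.
Isola vs Grove: Grove wins 13–12.
Isola–Lantern: Isola 13–12.
Grove–Lantern: Lantern 17–8.
Every restaurant wins at least one matchup (Fika beats Isola; Isola beats Lantern; Grove beats Fika; Lantern beats Fika), so there is no Condorcet loser.

none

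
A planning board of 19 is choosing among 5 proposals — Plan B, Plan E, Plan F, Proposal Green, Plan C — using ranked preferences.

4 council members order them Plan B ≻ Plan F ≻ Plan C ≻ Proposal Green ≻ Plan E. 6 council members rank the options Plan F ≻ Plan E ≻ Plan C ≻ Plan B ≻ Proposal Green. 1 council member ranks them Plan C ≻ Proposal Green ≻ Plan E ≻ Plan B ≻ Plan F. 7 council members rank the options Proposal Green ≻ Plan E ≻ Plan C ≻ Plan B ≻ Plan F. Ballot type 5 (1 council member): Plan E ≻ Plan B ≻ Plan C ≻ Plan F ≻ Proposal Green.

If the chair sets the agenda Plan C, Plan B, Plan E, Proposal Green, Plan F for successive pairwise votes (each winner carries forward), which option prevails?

Round 1: Plan C vs Plan B — 14–5, Plan C advances.
Round 2: Plan C vs Plan E — 5–14, Plan E advances.
Round 3: Plan E vs Proposal Green — 7–12, Proposal Green advances.
Round 4: Proposal Green vs Plan F — 8–11, Plan F advances.
The agenda winner is Plan F.

Plan F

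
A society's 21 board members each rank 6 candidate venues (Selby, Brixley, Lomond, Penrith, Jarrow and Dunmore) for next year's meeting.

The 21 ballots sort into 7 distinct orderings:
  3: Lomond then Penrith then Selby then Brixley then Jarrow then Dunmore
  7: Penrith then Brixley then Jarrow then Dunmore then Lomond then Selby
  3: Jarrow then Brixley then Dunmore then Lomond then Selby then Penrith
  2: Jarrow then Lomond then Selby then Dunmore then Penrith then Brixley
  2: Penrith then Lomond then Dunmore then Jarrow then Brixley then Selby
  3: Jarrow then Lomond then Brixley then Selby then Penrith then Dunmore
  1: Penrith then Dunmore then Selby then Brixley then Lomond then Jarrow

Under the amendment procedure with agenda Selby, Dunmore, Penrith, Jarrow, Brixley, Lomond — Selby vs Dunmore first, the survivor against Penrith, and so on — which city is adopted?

Lomond

Round 1: Selby vs Dunmore — 8–13, Dunmore advances.
Round 2: Dunmore vs Penrith — 5–16, Penrith advances.
Round 3: Penrith vs Jarrow — 13–8, Penrith advances.
Round 4: Penrith vs Brixley — 15–6, Penrith advances.
Round 5: Penrith vs Lomond — 10–11, Lomond advances.
Lomond survives the agenda.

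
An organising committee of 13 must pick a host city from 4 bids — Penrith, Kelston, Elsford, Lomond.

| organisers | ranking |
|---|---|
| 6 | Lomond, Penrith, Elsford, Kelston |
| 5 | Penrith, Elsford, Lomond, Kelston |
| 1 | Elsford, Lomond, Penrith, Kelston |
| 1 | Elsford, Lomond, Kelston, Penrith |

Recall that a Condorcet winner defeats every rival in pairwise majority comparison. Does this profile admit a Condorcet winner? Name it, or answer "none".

Check each pair by majority over 13 ballots:
Penrith vs Kelston: 12 to 1, Penrith.
Penrith vs Elsford: 6+5 = 11 for Penrith, 2 for Elsford — Penrith by 11–2.
Penrith vs Lomond: 5 for Penrith, 8 for Lomond — Lomond by 8–5.
Kelston vs Elsford: 0 to 13, Elsford.
Kelston vs Lomond: 0 to 13, Lomond.
Elsford vs Lomond: 5+1+1 = 7 for Elsford, 6 for Lomond — Elsford by 7–6.
Each city drops at least one matchup (Penrith loses to Lomond; Kelston loses to Penrith; Elsford loses to Penrith; Lomond loses to Elsford); the cycle Penrith > Elsford > Lomond > Penrith rules out a Condorcet winner.

none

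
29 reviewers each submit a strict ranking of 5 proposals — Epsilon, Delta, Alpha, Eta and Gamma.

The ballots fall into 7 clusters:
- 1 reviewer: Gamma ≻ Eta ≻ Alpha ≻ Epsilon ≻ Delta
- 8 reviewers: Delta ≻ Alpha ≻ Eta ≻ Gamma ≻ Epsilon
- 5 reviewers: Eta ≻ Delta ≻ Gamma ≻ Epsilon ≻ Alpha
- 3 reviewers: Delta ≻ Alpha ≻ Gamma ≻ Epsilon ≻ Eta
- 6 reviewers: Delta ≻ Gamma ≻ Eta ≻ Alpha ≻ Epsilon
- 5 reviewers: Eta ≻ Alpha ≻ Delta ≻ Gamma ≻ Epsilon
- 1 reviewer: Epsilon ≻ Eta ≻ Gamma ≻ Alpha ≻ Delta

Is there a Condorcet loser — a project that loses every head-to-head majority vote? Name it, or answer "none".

Head-to-head results (29 reviewers):
Epsilon–Delta: Delta 27–2.
Epsilon vs Alpha: Alpha wins 23–6.
Epsilon–Eta: Eta 25–4.
Epsilon vs Gamma: Gamma, 28–1.
Delta vs Alpha: Delta is ranked higher on 8+5+3+6 = 22 ballots, Alpha on 7. Delta wins 22–7.
Delta vs Eta: Delta is ranked higher on 8+3+6 = 17 ballots, Eta on 12. Delta wins 17–12.
Delta vs Gamma: Delta is ranked higher on 8+5+3+6+5 = 27 ballots, Gamma on 2. Delta wins 27–2.
Alpha vs Eta: Alpha preferred on 8+3 = 11 ballots; Eta wins 18–11.
Alpha vs Gamma: Alpha is ranked higher on 8+3+5 = 16 ballots, Gamma on 13. Alpha wins 16–13.
Eta vs Gamma: Eta, 19–10.
Only Epsilon has no wins; Epsilon is the Condorcet loser.

Epsilon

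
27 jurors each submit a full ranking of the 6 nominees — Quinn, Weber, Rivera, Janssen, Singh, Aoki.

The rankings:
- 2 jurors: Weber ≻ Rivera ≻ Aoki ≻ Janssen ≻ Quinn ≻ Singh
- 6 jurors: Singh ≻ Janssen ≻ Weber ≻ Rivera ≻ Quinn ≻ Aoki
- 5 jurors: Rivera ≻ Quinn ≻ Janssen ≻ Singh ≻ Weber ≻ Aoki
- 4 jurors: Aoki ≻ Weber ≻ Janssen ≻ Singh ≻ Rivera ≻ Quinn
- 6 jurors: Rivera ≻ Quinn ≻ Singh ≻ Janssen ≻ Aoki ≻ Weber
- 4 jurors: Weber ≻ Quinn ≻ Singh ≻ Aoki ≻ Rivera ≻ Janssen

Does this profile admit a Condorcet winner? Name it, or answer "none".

none

Pairwise majorities:
Quinn vs Weber: Weber wins 16–11.
Quinn vs Rivera: Rivera wins 23–4.
Quinn–Janssen: Quinn 15–12.
Quinn vs Singh: Quinn wins 17–10.
Quinn–Aoki: Quinn 21–6.
Weber–Rivera: Weber 16–11.
Weber vs Janssen: Janssen, 17–10.
Weber vs Singh: Singh wins 17–10.
Weber vs Aoki: Weber, 17–10.
Rivera–Janssen: Rivera 17–10.
Rivera vs Singh: Singh wins 14–13.
Rivera vs Aoki: Rivera wins 19–8.
Janssen–Singh: Singh 16–11.
Janssen vs Aoki: Janssen, 17–10.
Singh vs Aoki: Singh wins 21–6.
No nominee is unbeaten: Quinn loses to Weber; Weber loses to Janssen; Rivera loses to Weber; Janssen loses to Quinn; Singh loses to Quinn; Aoki loses to Quinn. In particular Quinn → Janssen → Weber → Quinn is a majority cycle — no Condorcet winner exists.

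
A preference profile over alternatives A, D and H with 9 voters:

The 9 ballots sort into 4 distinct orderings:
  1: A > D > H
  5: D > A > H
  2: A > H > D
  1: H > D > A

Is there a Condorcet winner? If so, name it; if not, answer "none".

Pairwise majorities:
A vs D: D wins 6–3.
A–H: A 8–1.
D–H: D 6–3.
D wins every pairwise contest, so D is the Condorcet winner.

D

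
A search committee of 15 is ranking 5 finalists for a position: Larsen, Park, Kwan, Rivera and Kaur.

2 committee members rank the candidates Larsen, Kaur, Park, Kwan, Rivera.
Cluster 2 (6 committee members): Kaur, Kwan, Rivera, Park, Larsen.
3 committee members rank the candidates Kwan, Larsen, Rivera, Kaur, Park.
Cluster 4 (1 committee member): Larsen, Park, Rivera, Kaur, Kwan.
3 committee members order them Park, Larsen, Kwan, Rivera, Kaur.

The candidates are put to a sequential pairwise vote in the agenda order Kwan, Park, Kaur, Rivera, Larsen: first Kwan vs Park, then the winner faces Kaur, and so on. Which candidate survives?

Larsen

Round 1: Kwan vs Park — 9–6, Kwan advances.
Round 2: Kwan vs Kaur — 6–9, Kaur advances.
Round 3: Kaur vs Rivera — 8–7, Kaur advances.
Round 4: Kaur vs Larsen — 6–9, Larsen advances.
The agenda winner is Larsen.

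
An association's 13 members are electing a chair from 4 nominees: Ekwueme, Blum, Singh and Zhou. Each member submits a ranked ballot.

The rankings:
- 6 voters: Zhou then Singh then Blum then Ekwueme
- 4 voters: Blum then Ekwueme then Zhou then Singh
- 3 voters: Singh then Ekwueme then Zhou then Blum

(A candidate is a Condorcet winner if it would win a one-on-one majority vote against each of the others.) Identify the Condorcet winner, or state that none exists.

Head-to-head results (13 voters):
Ekwueme–Blum: Blum 10–3.
Ekwueme vs Singh: Singh, 9–4.
Ekwueme vs Zhou: Ekwueme, 7–6.
Blum–Singh: Singh 9–4.
Blum vs Zhou: Zhou wins 9–4.
Singh vs Zhou: Zhou wins 10–3.
Every candidate loses at least once (Ekwueme loses to Blum; Blum loses to Singh; Singh loses to Zhou; Zhou loses to Ekwueme). The majority relation contains the cycle Ekwueme > Zhou > Blum > Ekwueme, so there is no Condorcet winner.

none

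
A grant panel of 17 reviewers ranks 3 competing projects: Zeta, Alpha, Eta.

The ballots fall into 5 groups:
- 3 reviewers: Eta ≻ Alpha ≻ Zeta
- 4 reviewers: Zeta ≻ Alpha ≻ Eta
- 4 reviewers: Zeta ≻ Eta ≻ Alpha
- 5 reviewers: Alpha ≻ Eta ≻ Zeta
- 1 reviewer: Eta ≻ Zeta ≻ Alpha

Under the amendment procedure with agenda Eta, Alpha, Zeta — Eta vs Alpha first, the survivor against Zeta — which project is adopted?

Zeta

Round 1: Eta vs Alpha — 8–9, Alpha advances.
Round 2: Alpha vs Zeta — 8–9, Zeta advances.
Zeta survives the agenda.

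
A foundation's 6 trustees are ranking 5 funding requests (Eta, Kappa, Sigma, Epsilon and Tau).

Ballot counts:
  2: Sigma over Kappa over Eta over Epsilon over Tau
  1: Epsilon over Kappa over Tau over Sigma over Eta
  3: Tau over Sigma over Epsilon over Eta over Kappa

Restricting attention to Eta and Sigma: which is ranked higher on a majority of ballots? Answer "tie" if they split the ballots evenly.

No ballot ranks Eta above Sigma: 0.
Ballots ranking Sigma above Eta: 6 − 0 = 6.
Sigma wins the head-to-head 6–0.

Sigma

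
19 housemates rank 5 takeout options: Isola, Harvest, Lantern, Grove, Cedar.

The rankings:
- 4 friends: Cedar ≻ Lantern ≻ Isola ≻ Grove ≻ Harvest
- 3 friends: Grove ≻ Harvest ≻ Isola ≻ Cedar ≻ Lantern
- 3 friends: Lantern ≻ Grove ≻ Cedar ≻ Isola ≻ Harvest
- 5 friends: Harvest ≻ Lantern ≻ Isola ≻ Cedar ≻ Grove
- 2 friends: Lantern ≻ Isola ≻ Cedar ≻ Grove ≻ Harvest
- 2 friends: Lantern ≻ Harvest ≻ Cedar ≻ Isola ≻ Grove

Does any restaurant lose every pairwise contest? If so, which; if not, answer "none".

none

Head-to-head results (19 friends):
Isola vs Harvest: Isola preferred on 4+3+2 = 9 ballots; Harvest wins 10–9.
Isola vs Lantern: Isola preferred on 3 ballots; Lantern wins 16–3.
Isola–Grove: Isola 13–6.
Isola vs Cedar: 10 to 9, Isola.
Harvest–Lantern: Lantern 11–8.
Harvest vs Grove: Harvest is ranked higher on 5+2 = 7 ballots, Grove on 12. Grove wins 12–7.
Harvest vs Cedar: Harvest preferred on 3+5+2 = 10 ballots; Harvest wins 10–9.
Lantern vs Grove: Lantern wins 16–3.
Lantern vs Cedar: Lantern preferred on 3+5+2+2 = 12 ballots; Lantern wins 12–7.
Grove vs Cedar: Cedar, 13–6.
Each restaurant has at least one pairwise win (Isola beats Grove; Harvest beats Isola; Lantern beats Isola; Grove beats Harvest; Cedar beats Grove) — no Condorcet loser.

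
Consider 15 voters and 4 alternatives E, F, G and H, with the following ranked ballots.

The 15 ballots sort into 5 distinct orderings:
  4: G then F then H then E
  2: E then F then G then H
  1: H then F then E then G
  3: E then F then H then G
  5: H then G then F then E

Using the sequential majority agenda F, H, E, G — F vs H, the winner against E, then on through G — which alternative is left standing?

Round 1: F vs H — 9–6, F advances.
Round 2: F vs E — 10–5, F advances.
Round 3: F vs G — 6–9, G advances.
The agenda winner is G.

G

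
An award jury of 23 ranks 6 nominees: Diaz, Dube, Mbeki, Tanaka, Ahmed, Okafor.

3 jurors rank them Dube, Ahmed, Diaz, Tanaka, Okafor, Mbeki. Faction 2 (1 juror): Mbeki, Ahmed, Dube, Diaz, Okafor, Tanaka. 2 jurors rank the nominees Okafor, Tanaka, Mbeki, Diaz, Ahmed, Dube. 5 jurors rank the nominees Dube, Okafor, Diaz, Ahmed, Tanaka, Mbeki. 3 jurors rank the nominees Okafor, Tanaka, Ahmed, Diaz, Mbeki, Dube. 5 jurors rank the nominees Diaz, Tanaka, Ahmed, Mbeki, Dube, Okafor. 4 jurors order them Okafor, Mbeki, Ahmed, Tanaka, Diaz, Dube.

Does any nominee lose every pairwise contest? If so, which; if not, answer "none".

Head-to-head results (23 jurors):
Diaz vs Dube: Diaz is ranked higher on 2+3+5+4 = 14 ballots, Dube on 9. Diaz wins 14–9.
Diaz vs Mbeki: 16 to 7, Diaz.
Diaz vs Tanaka: 14 to 9, Diaz.
Diaz vs Ahmed: Diaz wins 12–11.
Diaz vs Okafor: Okafor, 14–9.
Dube vs Mbeki: Dube is ranked higher on 3+5 = 8 ballots, Mbeki on 15. Mbeki wins 15–8.
Dube vs Tanaka: Tanaka wins 14–9.
Dube vs Ahmed: Dube is ranked higher on 3+5 = 8 ballots, Ahmed on 15. Ahmed wins 15–8.
Dube vs Okafor: 3+1+5+5 = 14 for Dube, 9 for Okafor — Dube by 14–9.
Mbeki vs Tanaka: Mbeki preferred on 1+4 = 5 ballots; Tanaka wins 18–5.
Mbeki–Ahmed: Ahmed 16–7.
Mbeki vs Okafor: Mbeki is ranked higher on 1+5 = 6 ballots, Okafor on 17. Okafor wins 17–6.
Tanaka vs Ahmed: 2+3+5 = 10 for Tanaka, 13 for Ahmed — Ahmed by 13–10.
Tanaka vs Okafor: 8 to 15, Okafor.
Ahmed–Okafor: Okafor 14–9.
Every nominee wins at least one matchup (Diaz beats Dube; Dube beats Okafor; Mbeki beats Dube; Tanaka beats Dube; Ahmed beats Dube; Okafor beats Diaz), so there is no Condorcet loser.

none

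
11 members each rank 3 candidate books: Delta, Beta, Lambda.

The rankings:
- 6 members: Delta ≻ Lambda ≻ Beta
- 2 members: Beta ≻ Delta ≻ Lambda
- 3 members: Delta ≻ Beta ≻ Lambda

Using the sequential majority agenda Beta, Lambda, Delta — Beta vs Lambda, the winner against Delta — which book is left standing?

Round 1: Beta vs Lambda — 5–6, Lambda advances.
Round 2: Lambda vs Delta — 0–11, Delta advances.
Delta survives the agenda.

Delta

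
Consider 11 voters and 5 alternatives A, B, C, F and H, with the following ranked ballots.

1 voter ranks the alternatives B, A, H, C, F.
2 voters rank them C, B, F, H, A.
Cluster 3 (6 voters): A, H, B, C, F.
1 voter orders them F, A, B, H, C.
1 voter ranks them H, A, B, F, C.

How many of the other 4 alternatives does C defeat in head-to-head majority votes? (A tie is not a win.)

C against each rival (11 voters):
C vs A: 2 for C, 9 for A — A by 9–2.
C–B: B 9–2.
C vs F: C, 9–2.
C vs H: 2 to 9, H.
C beats F; loses to A, B, H — 1 pairwise win.

1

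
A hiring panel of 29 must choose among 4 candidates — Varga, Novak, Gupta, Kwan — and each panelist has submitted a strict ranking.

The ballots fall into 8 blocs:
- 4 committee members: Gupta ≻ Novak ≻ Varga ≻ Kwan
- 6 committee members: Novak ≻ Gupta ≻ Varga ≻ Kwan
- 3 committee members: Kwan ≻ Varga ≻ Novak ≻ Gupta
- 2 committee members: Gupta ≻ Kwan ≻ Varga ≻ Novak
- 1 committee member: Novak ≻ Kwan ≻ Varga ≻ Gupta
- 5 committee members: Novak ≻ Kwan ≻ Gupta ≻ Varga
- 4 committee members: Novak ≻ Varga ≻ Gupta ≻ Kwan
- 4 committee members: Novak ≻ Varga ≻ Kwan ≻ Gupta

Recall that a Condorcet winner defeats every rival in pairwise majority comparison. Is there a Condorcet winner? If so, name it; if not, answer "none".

Novak

Pairwise majorities:
Varga–Novak: Novak 24–5.
Varga vs Gupta: Gupta wins 17–12.
Varga vs Kwan: Varga wins 18–11.
Novak–Gupta: Novak 23–6.
Novak vs Kwan: Novak, 24–5.
Gupta vs Kwan: Gupta wins 16–13.
Novak defeats every rival head-to-head and is the Condorcet winner.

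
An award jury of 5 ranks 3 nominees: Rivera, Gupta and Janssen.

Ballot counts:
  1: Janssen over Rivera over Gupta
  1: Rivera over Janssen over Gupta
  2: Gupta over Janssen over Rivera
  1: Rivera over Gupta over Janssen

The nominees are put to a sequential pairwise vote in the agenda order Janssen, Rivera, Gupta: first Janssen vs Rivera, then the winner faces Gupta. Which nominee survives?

Round 1: Janssen vs Rivera — 3–2, Janssen advances.
Round 2: Janssen vs Gupta — 2–3, Gupta advances.
The agenda winner is Gupta.

Gupta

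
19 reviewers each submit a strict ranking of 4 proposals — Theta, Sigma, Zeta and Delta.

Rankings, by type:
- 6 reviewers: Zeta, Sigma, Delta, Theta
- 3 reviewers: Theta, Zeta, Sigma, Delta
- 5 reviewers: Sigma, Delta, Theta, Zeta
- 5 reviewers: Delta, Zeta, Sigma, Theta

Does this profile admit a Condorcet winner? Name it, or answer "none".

none

Pairwise majorities:
Theta vs Sigma: 3 for Theta, 16 for Sigma — Sigma by 16–3.
Theta vs Zeta: 3+5 = 8 for Theta, 11 for Zeta — Zeta by 11–8.
Theta vs Delta: 3 to 16, Delta.
Sigma vs Zeta: Sigma preferred on 5 ballots; Zeta wins 14–5.
Sigma vs Delta: Sigma is ranked higher on 6+3+5 = 14 ballots, Delta on 5. Sigma wins 14–5.
Zeta vs Delta: Zeta is ranked higher on 6+3 = 9 ballots, Delta on 10. Delta wins 10–9.
Every project loses at least once (Theta loses to Sigma; Sigma loses to Zeta; Zeta loses to Delta; Delta loses to Sigma). The majority relation contains the cycle Sigma > Delta > Zeta > Sigma, so there is no Condorcet winner.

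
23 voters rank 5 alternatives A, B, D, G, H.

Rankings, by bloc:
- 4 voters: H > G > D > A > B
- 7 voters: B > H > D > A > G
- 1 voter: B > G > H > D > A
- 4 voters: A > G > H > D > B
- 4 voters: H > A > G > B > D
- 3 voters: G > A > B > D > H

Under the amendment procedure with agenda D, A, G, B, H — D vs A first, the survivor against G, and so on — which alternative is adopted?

Round 1: D vs A — 12–11, D advances.
Round 2: D vs G — 7–16, G advances.
Round 3: G vs B — 15–8, G advances.
Round 4: G vs H — 8–15, H advances.
H survives the agenda.

H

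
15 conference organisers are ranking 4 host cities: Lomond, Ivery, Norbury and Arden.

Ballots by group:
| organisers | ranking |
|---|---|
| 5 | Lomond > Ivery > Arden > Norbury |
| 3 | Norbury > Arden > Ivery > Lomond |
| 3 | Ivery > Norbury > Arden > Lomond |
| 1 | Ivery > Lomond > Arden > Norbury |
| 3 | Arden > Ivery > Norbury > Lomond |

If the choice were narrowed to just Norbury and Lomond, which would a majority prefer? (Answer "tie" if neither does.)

Norbury

Ballots ranking Norbury above Lomond: 3 + 3 + 3 = 9.
Ballots ranking Lomond above Norbury: 15 − 9 = 6.
Norbury wins the head-to-head 9–6.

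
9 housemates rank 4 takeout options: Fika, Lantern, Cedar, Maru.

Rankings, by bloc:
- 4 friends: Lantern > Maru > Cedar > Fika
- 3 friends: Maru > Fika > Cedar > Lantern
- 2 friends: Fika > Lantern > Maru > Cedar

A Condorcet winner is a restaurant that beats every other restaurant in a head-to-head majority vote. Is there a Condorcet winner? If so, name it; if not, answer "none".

Check each pair by majority over 9 ballots:
Fika vs Lantern: Fika, 5–4.
Fika vs Cedar: Fika wins 5–4.
Fika vs Maru: 2 for Fika, 7 for Maru — Maru by 7–2.
Lantern vs Cedar: Lantern, 6–3.
Lantern–Maru: Lantern 6–3.
Cedar–Maru: Maru 9–0.
Every restaurant loses at least once (Fika loses to Maru; Lantern loses to Fika; Cedar loses to Fika; Maru loses to Lantern). The majority relation contains the cycle Fika → Lantern → Maru → Fika, so there is no Condorcet winner.

none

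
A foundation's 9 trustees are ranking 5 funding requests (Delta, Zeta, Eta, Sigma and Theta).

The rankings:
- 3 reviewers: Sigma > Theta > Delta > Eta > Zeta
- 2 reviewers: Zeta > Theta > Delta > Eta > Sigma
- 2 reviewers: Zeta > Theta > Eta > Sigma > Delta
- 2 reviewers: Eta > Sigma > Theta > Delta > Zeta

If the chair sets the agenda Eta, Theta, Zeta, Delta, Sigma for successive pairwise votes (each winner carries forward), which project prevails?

Sigma

Round 1: Eta vs Theta — 2–7, Theta advances.
Round 2: Theta vs Zeta — 5–4, Theta advances.
Round 3: Theta vs Delta — 9–0, Theta advances.
Round 4: Theta vs Sigma — 4–5, Sigma advances.
Sigma survives the agenda.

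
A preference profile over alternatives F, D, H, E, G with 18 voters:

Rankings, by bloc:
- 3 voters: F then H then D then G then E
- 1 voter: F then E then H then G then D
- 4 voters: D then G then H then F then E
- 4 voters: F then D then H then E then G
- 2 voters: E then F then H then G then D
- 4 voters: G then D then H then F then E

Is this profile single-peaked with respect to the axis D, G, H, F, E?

Axis positions: D=1, G=2, H=3, F=4, E=5.
Bloc 1: ranking walks positions 4-3-1-2-5; D is ranked above G even though G lies between D and the peak F on the axis — preferences dip and rise again. Not single-peaked.
Bloc 2 (peak F at position 4): ranking walks positions 4-5-3-2-1, expanding outward from the peak — single-peaked.
Bloc 3 (peak D at position 1): ranking walks positions 1-2-3-4-5, expanding outward from the peak — single-peaked.
Bloc 4: ranking walks positions 4-1-3-5-2; D is ranked above H even though H lies between D and the peak F on the axis — preferences dip and rise again. Not single-peaked.
Bloc 5 (peak E at position 5): ranking walks positions 5-4-3-2-1, expanding outward from the peak — single-peaked.
Bloc 6 (peak G at position 2): ranking walks positions 2-1-3-4-5, expanding outward from the peak — single-peaked.
Bloc 1 violates single-peakedness, so the profile is not single-peaked on this axis.

no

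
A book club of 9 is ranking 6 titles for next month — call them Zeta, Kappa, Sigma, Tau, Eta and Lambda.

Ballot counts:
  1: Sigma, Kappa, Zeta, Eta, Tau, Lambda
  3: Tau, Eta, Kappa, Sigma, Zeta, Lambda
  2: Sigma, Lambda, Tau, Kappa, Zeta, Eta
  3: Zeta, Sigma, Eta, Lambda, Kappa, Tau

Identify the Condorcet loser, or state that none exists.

none

Pairwise majorities:
Zeta vs Kappa: 3 to 6, Kappa.
Zeta vs Sigma: Zeta is ranked higher on 3 ballots, Sigma on 6. Sigma wins 6–3.
Zeta vs Tau: 4 to 5, Tau.
Zeta vs Eta: Zeta, 6–3.
Zeta–Lambda: Zeta 7–2.
Kappa vs Sigma: Kappa is ranked higher on 3 ballots, Sigma on 6. Sigma wins 6–3.
Kappa vs Tau: 4 to 5, Tau.
Kappa–Eta: Eta 6–3.
Kappa vs Lambda: Lambda wins 5–4.
Sigma vs Tau: Sigma, 6–3.
Sigma vs Eta: Sigma wins 6–3.
Sigma vs Lambda: Sigma, 9–0.
Tau vs Eta: 3+2 = 5 for Tau, 4 for Eta — Tau by 5–4.
Tau vs Lambda: Lambda wins 5–4.
Eta vs Lambda: Eta, 7–2.
No book is winless: Zeta beats Eta; Kappa beats Zeta; Sigma beats Zeta; Tau beats Zeta; Eta beats Kappa; Lambda beats Kappa. There is no Condorcet loser.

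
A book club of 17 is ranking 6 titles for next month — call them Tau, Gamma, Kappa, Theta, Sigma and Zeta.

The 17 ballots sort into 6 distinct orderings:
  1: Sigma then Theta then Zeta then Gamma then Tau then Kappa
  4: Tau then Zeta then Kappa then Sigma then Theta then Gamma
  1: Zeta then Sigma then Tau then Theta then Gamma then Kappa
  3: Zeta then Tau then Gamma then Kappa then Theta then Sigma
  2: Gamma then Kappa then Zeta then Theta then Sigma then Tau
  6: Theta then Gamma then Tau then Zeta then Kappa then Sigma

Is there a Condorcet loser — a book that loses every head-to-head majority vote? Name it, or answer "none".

Pairwise majorities:
Tau vs Gamma: Tau is ranked higher on 4+1+3 = 8 ballots, Gamma on 9. Gamma wins 9–8.
Tau vs Kappa: 15 to 2, Tau.
Tau vs Theta: Theta, 9–8.
Tau vs Sigma: Tau wins 13–4.
Tau vs Zeta: Tau preferred on 4+6 = 10 ballots; Tau wins 10–7.
Gamma vs Kappa: 13 to 4, Gamma.
Gamma vs Theta: Theta wins 12–5.
Gamma vs Sigma: 3+2+6 = 11 for Gamma, 6 for Sigma — Gamma by 11–6.
Gamma–Zeta: Zeta 9–8.
Kappa vs Theta: 9 to 8, Kappa.
Kappa–Sigma: Kappa 15–2.
Kappa–Zeta: Zeta 15–2.
Theta vs Sigma: Theta, 11–6.
Theta–Zeta: Zeta 10–7.
Sigma vs Zeta: Sigma preferred on 1 ballot; Zeta wins 16–1.
Sigma loses to every other book — it is the Condorcet loser.

Sigma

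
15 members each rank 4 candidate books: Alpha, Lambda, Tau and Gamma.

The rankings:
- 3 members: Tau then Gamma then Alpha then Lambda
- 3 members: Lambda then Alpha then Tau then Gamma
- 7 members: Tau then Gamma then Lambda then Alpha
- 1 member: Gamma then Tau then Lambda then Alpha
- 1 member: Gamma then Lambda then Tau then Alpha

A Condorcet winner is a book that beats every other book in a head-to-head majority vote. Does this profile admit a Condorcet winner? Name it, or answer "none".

Head-to-head results (15 members):
Alpha vs Lambda: Alpha preferred on 3 ballots; Lambda wins 12–3.
Alpha vs Tau: Alpha is ranked higher on 3 ballots, Tau on 12. Tau wins 12–3.
Alpha vs Gamma: Alpha preferred on 3 ballots; Gamma wins 12–3.
Lambda vs Tau: Lambda is ranked higher on 3+1 = 4 ballots, Tau on 11. Tau wins 11–4.
Lambda vs Gamma: 3 to 12, Gamma.
Tau vs Gamma: Tau is ranked higher on 3+3+7 = 13 ballots, Gamma on 2. Tau wins 13–2.
Tau defeats every rival head-to-head and is the Condorcet winner.

Tau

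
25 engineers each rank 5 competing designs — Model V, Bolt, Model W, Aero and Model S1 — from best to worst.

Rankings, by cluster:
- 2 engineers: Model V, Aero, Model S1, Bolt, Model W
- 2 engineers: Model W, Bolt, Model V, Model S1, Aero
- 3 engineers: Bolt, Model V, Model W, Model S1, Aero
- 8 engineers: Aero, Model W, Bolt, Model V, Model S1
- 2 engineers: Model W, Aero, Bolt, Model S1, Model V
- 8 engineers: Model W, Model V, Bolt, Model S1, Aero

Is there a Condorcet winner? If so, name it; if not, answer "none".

Pairwise majorities:
Model V vs Bolt: Model V preferred on 2+8 = 10 ballots; Bolt wins 15–10.
Model V vs Model W: 5 to 20, Model W.
Model V vs Aero: 2+2+3+8 = 15 for Model V, 10 for Aero — Model V by 15–10.
Model V vs Model S1: Model V preferred on 2+2+3+8+8 = 23 ballots; Model V wins 23–2.
Bolt vs Model W: 5 to 20, Model W.
Bolt vs Aero: Bolt preferred on 2+3+8 = 13 ballots; Bolt wins 13–12.
Bolt vs Model S1: 2+3+8+2+8 = 23 for Bolt, 2 for Model S1 — Bolt by 23–2.
Model W vs Aero: 2+3+2+8 = 15 for Model W, 10 for Aero — Model W by 15–10.
Model W vs Model S1: 23 to 2, Model W.
Aero vs Model S1: 2+8+2 = 12 for Aero, 13 for Model S1 — Model S1 by 13–12.
Model W defeats every rival head-to-head and is the Condorcet winner.

Model W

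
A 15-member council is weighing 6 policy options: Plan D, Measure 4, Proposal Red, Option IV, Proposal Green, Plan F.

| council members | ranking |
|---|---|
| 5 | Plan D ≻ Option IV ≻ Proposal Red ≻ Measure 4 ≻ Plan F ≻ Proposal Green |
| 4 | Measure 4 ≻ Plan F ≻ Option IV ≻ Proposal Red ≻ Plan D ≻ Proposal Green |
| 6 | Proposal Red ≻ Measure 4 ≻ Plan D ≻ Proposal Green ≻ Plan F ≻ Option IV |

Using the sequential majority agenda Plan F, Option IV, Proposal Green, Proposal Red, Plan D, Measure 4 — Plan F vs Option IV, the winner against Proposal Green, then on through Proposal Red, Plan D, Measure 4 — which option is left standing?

Round 1: Plan F vs Option IV — 10–5, Plan F advances.
Round 2: Plan F vs Proposal Green — 9–6, Plan F advances.
Round 3: Plan F vs Proposal Red — 4–11, Proposal Red advances.
Round 4: Proposal Red vs Plan D — 10–5, Proposal Red advances.
Round 5: Proposal Red vs Measure 4 — 11–4, Proposal Red advances.
The agenda winner is Proposal Red.

Proposal Red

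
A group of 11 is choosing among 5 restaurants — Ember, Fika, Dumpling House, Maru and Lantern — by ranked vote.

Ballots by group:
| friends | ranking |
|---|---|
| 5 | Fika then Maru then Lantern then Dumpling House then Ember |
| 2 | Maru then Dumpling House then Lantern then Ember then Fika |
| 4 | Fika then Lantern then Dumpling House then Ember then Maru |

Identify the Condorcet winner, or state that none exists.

Fika

Check each pair by majority over 11 ballots:
Ember vs Fika: Fika, 9–2.
Ember–Dumpling House: Dumpling House 11–0.
Ember vs Maru: Maru wins 7–4.
Ember vs Lantern: Lantern, 11–0.
Fika vs Dumpling House: Fika wins 9–2.
Fika–Maru: Fika 9–2.
Fika vs Lantern: Fika wins 9–2.
Dumpling House vs Maru: Maru wins 7–4.
Dumpling House vs Lantern: Lantern wins 9–2.
Maru–Lantern: Maru 7–4.
Fika defeats every rival head-to-head and is the Condorcet winner.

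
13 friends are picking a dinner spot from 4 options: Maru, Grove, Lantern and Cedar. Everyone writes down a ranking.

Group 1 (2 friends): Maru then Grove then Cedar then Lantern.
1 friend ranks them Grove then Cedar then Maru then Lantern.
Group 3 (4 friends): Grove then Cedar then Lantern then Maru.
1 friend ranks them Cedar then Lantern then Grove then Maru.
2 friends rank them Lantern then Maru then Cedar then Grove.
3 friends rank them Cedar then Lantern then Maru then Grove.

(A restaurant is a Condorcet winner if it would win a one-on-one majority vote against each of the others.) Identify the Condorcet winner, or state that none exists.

Head-to-head results (13 friends):
Maru–Grove: Maru 7–6.
Maru vs Lantern: Lantern, 10–3.
Maru vs Cedar: Cedar, 9–4.
Grove–Lantern: Grove 7–6.
Grove–Cedar: Grove 7–6.
Lantern vs Cedar: Cedar, 11–2.
Each restaurant drops at least one matchup (Maru loses to Lantern; Grove loses to Maru; Lantern loses to Grove; Cedar loses to Grove); the cycle Maru > Grove > Lantern > Maru rules out a Condorcet winner.

none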